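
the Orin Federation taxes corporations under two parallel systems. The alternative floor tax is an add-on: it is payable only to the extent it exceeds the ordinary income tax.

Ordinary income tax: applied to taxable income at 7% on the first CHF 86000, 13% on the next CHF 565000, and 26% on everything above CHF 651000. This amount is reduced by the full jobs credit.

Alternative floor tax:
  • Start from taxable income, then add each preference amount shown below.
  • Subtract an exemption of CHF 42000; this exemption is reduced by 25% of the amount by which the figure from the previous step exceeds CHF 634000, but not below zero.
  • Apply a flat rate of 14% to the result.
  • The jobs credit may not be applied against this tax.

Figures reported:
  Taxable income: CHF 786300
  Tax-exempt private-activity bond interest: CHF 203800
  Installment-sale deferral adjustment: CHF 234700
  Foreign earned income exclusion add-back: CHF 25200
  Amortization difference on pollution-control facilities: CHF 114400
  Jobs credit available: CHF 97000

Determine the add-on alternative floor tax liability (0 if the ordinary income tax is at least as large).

Ordinary income tax:
  CHF 86000 × 7% = CHF 6020
  CHF 565000 × 13% = CHF 73450
  CHF 135300 × 26% = CHF 35178
  → CHF 114648
  Less jobs credit CHF 97000 → CHF 17648

Alternative floor tax:
  Adjusted income: CHF 786300 + CHF 203800 + CHF 234700 + CHF 25200 + CHF 114400 = CHF 1364400
  Exemption: 25% × (CHF 1364400 − CHF 634000) = CHF 182600 ≥ CHF 42000, so the exemption is fully phased out
  Base: CHF 1364400 − CHF 0 = CHF 1364400
  CHF 1364400 × 14% = CHF 191016

Excess of alternative floor tax over ordinary income tax: CHF 191016 − CHF 17648 = CHF 173368.

CHF 173368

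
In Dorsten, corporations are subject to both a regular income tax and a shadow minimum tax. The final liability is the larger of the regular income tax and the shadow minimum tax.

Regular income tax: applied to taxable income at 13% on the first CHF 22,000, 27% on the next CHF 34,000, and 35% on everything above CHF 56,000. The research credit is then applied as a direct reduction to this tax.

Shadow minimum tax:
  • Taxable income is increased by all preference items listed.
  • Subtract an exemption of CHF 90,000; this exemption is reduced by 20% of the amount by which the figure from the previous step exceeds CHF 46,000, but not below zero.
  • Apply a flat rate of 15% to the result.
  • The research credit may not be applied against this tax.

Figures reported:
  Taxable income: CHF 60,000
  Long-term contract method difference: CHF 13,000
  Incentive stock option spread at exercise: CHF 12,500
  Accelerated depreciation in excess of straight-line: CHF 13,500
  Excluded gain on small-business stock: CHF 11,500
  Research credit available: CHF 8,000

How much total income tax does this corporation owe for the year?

Shadow minimum tax:
  Adjusted income: CHF 60,000 + CHF 13,000 + CHF 12,500 + CHF 13,500 + CHF 11,500 = CHF 110,500
  Exemption: CHF 90,000 − 20% × (CHF 110,500 − CHF 46,000) = CHF 90,000 − CHF 12,900 = CHF 77,100
  Base: CHF 110,500 − CHF 77,100 = CHF 33,400
  CHF 33,400 × 15% = CHF 5,010

Regular income tax:
  CHF 22,000 × 13% = CHF 2,860
  CHF 34,000 × 27% = CHF 9,180
  CHF 4,000 × 35% = CHF 1,400
  → CHF 13,440
  Less research credit CHF 8,000 → CHF 5,440

CHF 5,440 > CHF 5,010, so the regular income tax governs.

CHF 5,440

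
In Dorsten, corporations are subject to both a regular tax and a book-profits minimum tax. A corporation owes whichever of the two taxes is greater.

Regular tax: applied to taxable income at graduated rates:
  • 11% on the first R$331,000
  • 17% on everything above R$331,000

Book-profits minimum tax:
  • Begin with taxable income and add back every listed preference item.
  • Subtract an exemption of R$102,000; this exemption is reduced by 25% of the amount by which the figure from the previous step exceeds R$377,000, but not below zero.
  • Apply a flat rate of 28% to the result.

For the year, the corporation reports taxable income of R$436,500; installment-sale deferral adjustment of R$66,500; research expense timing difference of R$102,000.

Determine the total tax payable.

R$156,800

Book-profits minimum tax:
  Adjusted income: R$436,500 + R$66,500 + R$102,000 = R$605,000
  Exemption: R$102,000 − 25% × (R$605,000 − R$377,000) = R$102,000 − R$57,000 = R$45,000
  Base: R$605,000 − R$45,000 = R$560,000
  R$560,000 × 28% = R$156,800

Regular tax:
  R$331,000 × 11% = R$36,410
  R$105,500 × 17% = R$17,935
  → R$54,345

R$156,800 > R$54,345, so the book-profits minimum tax is the binding amount.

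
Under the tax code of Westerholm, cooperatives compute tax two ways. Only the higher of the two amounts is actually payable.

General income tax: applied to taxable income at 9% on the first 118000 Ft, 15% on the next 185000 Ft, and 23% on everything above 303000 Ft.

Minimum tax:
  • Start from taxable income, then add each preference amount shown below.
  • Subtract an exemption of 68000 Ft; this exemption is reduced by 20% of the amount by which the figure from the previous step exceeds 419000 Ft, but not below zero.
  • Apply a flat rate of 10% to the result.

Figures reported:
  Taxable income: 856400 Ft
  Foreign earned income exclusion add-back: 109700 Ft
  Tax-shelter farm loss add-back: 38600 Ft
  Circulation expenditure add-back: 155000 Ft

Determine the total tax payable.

165652 Ft

General income tax:
  118000 Ft × 9% = 10620 Ft
  185000 Ft × 15% = 27750 Ft
  553400 Ft × 23% = 127282 Ft
  → 165652 Ft

Minimum tax:
  Adjusted income: 856400 Ft + 109700 Ft + 38600 Ft + 155000 Ft = 1159700 Ft
  Exemption: 20% × (1159700 Ft − 419000 Ft) = 148140 Ft ≥ 68000 Ft, so the exemption is fully phased out
  Base: 1159700 Ft − 0 Ft = 1159700 Ft
  1159700 Ft × 10% = 115970 Ft

165652 Ft > 115970 Ft, so the general income tax governs.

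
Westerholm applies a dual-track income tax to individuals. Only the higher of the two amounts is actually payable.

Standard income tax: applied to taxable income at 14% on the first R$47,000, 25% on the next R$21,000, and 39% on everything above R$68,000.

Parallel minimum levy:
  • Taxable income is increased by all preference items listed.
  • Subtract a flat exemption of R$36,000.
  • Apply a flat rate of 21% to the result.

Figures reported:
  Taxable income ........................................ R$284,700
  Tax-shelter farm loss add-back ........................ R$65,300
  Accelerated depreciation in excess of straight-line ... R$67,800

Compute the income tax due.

R$96,343

Standard income tax:
  R$47,000 × 14% = R$6,580
  R$21,000 × 25% = R$5,250
  R$216,700 × 39% = R$84,513
  → R$96,343

Parallel minimum levy:
  Adjusted income: R$284,700 + R$65,300 + R$67,800 = R$417,800
  Less exemption R$36,000 → base R$381,800
  R$381,800 × 21% = R$80,178

R$96,343 > R$80,178, so the standard income tax governs.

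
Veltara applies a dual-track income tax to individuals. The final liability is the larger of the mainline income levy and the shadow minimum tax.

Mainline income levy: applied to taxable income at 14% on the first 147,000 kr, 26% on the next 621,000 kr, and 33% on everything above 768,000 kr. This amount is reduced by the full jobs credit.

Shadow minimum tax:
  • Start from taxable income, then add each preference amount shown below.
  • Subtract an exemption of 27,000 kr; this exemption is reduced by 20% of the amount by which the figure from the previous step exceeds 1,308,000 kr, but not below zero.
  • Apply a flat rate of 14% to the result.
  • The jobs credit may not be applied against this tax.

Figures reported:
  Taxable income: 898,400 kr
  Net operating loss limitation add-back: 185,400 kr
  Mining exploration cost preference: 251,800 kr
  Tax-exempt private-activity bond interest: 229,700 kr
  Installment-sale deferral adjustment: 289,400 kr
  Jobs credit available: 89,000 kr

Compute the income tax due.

Shadow minimum tax:
  Adjusted income: 898,400 kr + 185,400 kr + 251,800 kr + 229,700 kr + 289,400 kr = 1,854,700 kr
  Exemption: 20% × (1,854,700 kr − 1,308,000 kr) = 109,340 kr ≥ 27,000 kr, so the exemption is fully phased out
  Base: 1,854,700 kr − 0 kr = 1,854,700 kr
  1,854,700 kr × 14% = 259,658 kr

Mainline income levy:
  147,000 kr × 14% = 20,580 kr
  621,000 kr × 26% = 161,460 kr
  130,400 kr × 33% = 43,032 kr
  → 225,072 kr
  Less jobs credit 89,000 kr → 136,072 kr

259,658 kr > 136,072 kr, so the shadow minimum tax is the binding amount.

259,658 kr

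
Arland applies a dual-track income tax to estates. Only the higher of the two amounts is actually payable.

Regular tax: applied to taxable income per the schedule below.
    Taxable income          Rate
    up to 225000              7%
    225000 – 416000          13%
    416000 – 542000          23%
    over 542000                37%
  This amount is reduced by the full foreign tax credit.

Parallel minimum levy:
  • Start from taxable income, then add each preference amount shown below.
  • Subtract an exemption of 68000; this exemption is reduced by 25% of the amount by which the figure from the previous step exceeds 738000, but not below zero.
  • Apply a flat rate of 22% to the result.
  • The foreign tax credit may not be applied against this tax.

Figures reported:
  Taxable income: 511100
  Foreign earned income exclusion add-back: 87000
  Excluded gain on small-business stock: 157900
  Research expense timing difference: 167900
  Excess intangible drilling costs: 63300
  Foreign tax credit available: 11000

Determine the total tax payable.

Regular tax:
  225000 × 7% = 15750
  191000 × 13% = 24830
  95100 × 23% = 21873
  → 62453
  Less foreign tax credit 11000 → 51453

Parallel minimum levy:
  Adjusted income: 511100 + 87000 + 157900 + 167900 + 63300 = 987200
  Exemption: 68000 − 25% × (987200 − 738000) = 68000 − 62300 = 5700
  Base: 987200 − 5700 = 981500
  981500 × 22% = 215930

215930 > 51453, so the parallel minimum levy is the binding amount.

215930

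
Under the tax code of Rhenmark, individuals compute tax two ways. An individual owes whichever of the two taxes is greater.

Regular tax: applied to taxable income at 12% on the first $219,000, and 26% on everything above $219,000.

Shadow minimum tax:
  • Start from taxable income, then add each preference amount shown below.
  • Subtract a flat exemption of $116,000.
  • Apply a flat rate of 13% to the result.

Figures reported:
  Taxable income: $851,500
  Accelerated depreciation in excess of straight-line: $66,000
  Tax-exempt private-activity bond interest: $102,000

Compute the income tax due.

Regular tax:
  $219,000 × 12% = $26,280
  $632,500 × 26% = $164,450
  → $190,730

Shadow minimum tax:
  Adjusted income: $851,500 + $66,000 + $102,000 = $1,019,500
  Less exemption $116,000 → base $903,500
  $903,500 × 13% = $117,455

$190,730 > $117,455, so the regular tax governs.

$190,730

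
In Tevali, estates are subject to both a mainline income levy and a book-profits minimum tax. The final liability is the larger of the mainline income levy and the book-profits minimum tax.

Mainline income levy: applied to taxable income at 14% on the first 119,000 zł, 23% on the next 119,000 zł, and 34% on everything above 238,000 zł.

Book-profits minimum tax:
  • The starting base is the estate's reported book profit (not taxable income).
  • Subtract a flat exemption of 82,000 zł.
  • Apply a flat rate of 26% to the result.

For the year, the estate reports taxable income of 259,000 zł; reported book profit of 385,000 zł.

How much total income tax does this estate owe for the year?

78,780 zł

Book-profits minimum tax:
  Base (reported book profit): 385,000 zł
  Less exemption 82,000 zł → base 303,000 zł
  303,000 zł × 26% = 78,780 zł

Mainline income levy:
  119,000 zł × 14% = 16,660 zł
  119,000 zł × 23% = 27,370 zł
  21,000 zł × 34% = 7,140 zł
  → 51,170 zł

78,780 zł > 51,170 zł, so the book-profits minimum tax is the binding amount.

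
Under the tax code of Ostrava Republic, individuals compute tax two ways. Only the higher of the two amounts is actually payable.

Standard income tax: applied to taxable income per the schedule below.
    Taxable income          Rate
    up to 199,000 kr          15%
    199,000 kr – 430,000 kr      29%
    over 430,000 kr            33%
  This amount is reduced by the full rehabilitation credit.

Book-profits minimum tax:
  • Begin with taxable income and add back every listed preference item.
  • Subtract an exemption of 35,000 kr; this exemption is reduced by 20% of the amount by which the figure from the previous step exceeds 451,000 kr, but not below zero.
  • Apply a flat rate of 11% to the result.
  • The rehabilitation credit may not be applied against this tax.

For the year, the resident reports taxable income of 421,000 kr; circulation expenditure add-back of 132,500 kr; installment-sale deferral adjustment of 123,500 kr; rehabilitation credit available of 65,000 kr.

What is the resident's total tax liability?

Book-profits minimum tax:
  Adjusted income: 421,000 kr + 132,500 kr + 123,500 kr = 677,000 kr
  Exemption: 20% × (677,000 kr − 451,000 kr) = 45,200 kr ≥ 35,000 kr, so the exemption is fully phased out
  Base: 677,000 kr − 0 kr = 677,000 kr
  677,000 kr × 11% = 74,470 kr

Standard income tax:
  199,000 kr × 15% = 29,850 kr
  222,000 kr × 29% = 64,380 kr
  → 94,230 kr
  Less rehabilitation credit 65,000 kr → 29,230 kr

74,470 kr > 29,230 kr, so the book-profits minimum tax is the binding amount.

74,470 kr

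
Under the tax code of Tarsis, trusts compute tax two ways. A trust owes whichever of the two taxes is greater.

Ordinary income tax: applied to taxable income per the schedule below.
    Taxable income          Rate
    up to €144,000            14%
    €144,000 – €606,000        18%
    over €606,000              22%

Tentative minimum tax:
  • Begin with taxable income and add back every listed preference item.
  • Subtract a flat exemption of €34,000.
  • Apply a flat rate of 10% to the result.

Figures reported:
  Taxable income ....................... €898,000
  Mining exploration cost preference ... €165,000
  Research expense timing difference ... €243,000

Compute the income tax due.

Ordinary income tax:
  €144,000 × 14% = €20,160
  €462,000 × 18% = €83,160
  €292,000 × 22% = €64,240
  → €167,560

Tentative minimum tax:
  Adjusted income: €898,000 + €165,000 + €243,000 = €1,306,000
  Less exemption €34,000 → base €1,272,000
  €1,272,000 × 10% = €127,200

€167,560 > €127,200, so the ordinary income tax governs.

€167,560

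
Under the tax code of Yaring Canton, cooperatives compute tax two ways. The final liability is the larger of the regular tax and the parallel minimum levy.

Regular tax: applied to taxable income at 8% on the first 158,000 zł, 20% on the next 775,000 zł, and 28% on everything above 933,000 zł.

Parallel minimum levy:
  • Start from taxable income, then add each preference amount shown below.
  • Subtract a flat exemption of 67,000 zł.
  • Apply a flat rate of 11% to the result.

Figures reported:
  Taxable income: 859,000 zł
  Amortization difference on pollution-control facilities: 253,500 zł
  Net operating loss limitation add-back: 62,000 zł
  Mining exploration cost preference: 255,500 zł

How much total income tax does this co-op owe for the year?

152,840 zł

Regular tax:
  158,000 zł × 8% = 12,640 zł
  701,000 zł × 20% = 140,200 zł
  → 152,840 zł

Parallel minimum levy:
  Adjusted income: 859,000 zł + 253,500 zł + 62,000 zł + 255,500 zł = 1,430,000 zł
  Less exemption 67,000 zł → base 1,363,000 zł
  1,363,000 zł × 11% = 149,930 zł

152,840 zł > 149,930 zł, so the regular tax governs.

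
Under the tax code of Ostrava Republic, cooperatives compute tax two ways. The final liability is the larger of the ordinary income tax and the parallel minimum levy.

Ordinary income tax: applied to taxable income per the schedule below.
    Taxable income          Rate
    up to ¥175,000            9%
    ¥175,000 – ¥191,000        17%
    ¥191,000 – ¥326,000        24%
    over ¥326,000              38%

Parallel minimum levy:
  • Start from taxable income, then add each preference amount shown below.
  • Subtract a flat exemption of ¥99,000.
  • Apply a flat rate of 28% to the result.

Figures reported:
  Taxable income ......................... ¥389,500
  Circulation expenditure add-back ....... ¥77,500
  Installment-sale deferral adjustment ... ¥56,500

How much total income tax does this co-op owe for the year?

Parallel minimum levy:
  Adjusted income: ¥389,500 + ¥77,500 + ¥56,500 = ¥523,500
  Less exemption ¥99,000 → base ¥424,500
  ¥424,500 × 28% = ¥118,860

Ordinary income tax:
  ¥175,000 × 9% = ¥15,750
  ¥16,000 × 17% = ¥2,720
  ¥135,000 × 24% = ¥32,400
  ¥63,500 × 38% = ¥24,130
  → ¥75,000

¥118,860 > ¥75,000, so the parallel minimum levy is the binding amount.

¥118,860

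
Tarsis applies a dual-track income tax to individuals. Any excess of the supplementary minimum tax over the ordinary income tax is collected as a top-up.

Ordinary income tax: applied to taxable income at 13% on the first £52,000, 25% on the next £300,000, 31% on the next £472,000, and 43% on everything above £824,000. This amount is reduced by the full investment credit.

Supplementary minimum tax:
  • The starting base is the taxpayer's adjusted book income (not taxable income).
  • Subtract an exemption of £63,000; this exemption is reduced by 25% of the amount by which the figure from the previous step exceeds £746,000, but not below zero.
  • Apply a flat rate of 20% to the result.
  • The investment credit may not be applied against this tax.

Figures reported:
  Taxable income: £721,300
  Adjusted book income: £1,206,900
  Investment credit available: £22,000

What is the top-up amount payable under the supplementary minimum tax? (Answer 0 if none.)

Supplementary minimum tax:
  Base (adjusted book income): £1,206,900
  Exemption: 25% × (£1,206,900 − £746,000) = £115,225 ≥ £63,000, so the exemption is fully phased out
  Base: £1,206,900 − £0 = £1,206,900
  £1,206,900 × 20% = £241,380

Ordinary income tax:
  £52,000 × 13% = £6,760
  £300,000 × 25% = £75,000
  £369,300 × 31% = £114,483
  → £196,243
  Less investment credit £22,000 → £174,243

Excess of supplementary minimum tax over ordinary income tax: £241,380 − £174,243 = £67,137.

£67,137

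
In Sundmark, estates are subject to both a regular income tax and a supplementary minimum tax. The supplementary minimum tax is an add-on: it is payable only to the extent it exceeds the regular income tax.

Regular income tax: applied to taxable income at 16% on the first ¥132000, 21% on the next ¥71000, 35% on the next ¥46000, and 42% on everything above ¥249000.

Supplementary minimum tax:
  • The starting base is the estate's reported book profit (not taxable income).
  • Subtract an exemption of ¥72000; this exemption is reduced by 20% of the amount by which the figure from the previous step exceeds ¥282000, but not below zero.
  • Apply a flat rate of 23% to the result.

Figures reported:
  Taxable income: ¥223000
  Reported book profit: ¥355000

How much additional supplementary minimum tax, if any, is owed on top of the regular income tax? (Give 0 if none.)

¥25418

Supplementary minimum tax:
  Base (reported book profit): ¥355000
  Exemption: ¥72000 − 20% × (¥355000 − ¥282000) = ¥72000 − ¥14600 = ¥57400
  Base: ¥355000 − ¥57400 = ¥297600
  ¥297600 × 23% = ¥68448

Regular income tax:
  ¥132000 × 16% = ¥21120
  ¥71000 × 21% = ¥14910
  ¥20000 × 35% = ¥7000
  → ¥43030

Excess of supplementary minimum tax over regular income tax: ¥68448 − ¥43030 = ¥25418.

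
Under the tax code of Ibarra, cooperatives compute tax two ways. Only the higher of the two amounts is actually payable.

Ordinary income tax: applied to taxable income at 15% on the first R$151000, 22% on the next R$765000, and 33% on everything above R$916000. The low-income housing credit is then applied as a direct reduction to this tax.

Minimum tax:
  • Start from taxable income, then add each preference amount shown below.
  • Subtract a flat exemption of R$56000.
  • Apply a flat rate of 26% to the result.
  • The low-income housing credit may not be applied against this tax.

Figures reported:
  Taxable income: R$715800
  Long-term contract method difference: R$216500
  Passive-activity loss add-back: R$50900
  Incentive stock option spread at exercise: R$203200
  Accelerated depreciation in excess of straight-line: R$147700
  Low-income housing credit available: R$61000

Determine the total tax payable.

Ordinary income tax:
  R$151000 × 15% = R$22650
  R$564800 × 22% = R$124256
  → R$146906
  Less low-income housing credit R$61000 → R$85906

Minimum tax:
  Adjusted income: R$715800 + R$216500 + R$50900 + R$203200 + R$147700 = R$1334100
  Less exemption R$56000 → base R$1278100
  R$1278100 × 26% = R$332306

R$332306 > R$85906, so the minimum tax is the binding amount.

R$332306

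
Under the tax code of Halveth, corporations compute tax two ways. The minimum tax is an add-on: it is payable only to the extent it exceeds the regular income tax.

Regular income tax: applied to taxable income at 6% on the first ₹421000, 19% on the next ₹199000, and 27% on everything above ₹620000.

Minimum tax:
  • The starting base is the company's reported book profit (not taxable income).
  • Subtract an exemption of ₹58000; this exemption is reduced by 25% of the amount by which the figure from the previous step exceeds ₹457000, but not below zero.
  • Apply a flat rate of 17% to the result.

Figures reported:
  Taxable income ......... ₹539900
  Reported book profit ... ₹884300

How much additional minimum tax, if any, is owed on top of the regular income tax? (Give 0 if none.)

₹102480

Regular income tax:
  ₹421000 × 6% = ₹25260
  ₹118900 × 19% = ₹22591
  → ₹47851

Minimum tax:
  Base (reported book profit): ₹884300
  Exemption: 25% × (₹884300 − ₹457000) = ₹106825 ≥ ₹58000, so the exemption is fully phased out
  Base: ₹884300 − ₹0 = ₹884300
  ₹884300 × 17% = ₹150331

Excess of minimum tax over regular income tax: ₹150331 − ₹47851 = ₹102480.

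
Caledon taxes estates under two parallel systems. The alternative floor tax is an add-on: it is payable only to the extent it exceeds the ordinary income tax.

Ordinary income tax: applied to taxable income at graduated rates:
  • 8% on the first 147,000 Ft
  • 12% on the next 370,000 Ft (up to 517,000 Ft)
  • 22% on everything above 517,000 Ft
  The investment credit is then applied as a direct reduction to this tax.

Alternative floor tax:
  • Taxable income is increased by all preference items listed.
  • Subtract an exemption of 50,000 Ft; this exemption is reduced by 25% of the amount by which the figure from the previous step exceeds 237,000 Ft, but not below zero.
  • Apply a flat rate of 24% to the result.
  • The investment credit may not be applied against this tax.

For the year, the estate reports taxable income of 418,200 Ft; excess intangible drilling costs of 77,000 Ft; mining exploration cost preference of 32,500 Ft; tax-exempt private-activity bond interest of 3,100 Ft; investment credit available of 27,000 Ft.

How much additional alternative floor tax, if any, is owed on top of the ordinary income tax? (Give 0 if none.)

110,088 Ft

Alternative floor tax:
  Adjusted income: 418,200 Ft + 77,000 Ft + 32,500 Ft + 3,100 Ft = 530,800 Ft
  Exemption: 25% × (530,800 Ft − 237,000 Ft) = 73,450 Ft ≥ 50,000 Ft, so the exemption is fully phased out
  Base: 530,800 Ft − 0 Ft = 530,800 Ft
  530,800 Ft × 24% = 127,392 Ft

Ordinary income tax:
  147,000 Ft × 8% = 11,760 Ft
  271,200 Ft × 12% = 32,544 Ft
  → 44,304 Ft
  Less investment credit 27,000 Ft → 17,304 Ft

Excess of alternative floor tax over ordinary income tax: 127,392 Ft − 17,304 Ft = 110,088 Ft.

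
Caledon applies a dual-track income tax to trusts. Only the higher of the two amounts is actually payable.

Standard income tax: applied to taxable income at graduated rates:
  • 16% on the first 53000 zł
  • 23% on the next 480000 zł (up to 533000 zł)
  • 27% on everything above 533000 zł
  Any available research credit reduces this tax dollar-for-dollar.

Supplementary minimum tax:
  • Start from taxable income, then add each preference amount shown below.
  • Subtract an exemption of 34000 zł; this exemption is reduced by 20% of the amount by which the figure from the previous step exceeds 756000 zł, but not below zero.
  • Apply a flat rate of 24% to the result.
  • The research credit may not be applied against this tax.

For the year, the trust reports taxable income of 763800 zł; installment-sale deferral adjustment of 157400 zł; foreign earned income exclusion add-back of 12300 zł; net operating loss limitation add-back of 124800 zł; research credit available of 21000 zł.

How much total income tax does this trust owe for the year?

Standard income tax:
  53000 zł × 16% = 8480 zł
  480000 zł × 23% = 110400 zł
  230800 zł × 27% = 62316 zł
  → 181196 zł
  Less research credit 21000 zł → 160196 zł

Supplementary minimum tax:
  Adjusted income: 763800 zł + 157400 zł + 12300 zł + 124800 zł = 1058300 zł
  Exemption: 20% × (1058300 zł − 756000 zł) = 60460 zł ≥ 34000 zł, so the exemption is fully phased out
  Base: 1058300 zł − 0 zł = 1058300 zł
  1058300 zł × 24% = 253992 zł

253992 zł > 160196 zł, so the supplementary minimum tax is the binding amount.

253992 zł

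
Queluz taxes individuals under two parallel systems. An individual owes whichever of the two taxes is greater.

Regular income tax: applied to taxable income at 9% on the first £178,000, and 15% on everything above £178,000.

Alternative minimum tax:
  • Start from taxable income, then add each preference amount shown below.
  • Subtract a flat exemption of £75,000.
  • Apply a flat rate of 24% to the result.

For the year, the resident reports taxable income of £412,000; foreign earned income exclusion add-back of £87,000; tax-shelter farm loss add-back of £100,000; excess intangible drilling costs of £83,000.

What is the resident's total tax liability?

£145,680

Alternative minimum tax:
  Adjusted income: £412,000 + £87,000 + £100,000 + £83,000 = £682,000
  Less exemption £75,000 → base £607,000
  £607,000 × 24% = £145,680

Regular income tax:
  £178,000 × 9% = £16,020
  £234,000 × 15% = £35,100
  → £51,120

£145,680 > £51,120, so the alternative minimum tax is the binding amount.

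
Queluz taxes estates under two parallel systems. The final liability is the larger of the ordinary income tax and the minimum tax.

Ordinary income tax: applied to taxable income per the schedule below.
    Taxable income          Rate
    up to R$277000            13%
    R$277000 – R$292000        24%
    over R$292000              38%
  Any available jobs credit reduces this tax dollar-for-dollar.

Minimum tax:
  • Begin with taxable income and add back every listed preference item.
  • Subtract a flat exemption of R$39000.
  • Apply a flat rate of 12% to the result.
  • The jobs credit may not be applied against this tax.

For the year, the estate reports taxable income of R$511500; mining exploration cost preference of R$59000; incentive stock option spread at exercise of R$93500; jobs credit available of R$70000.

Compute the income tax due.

R$75000

Ordinary income tax:
  R$277000 × 13% = R$36010
  R$15000 × 24% = R$3600
  R$219500 × 38% = R$83410
  → R$123020
  Less jobs credit R$70000 → R$53020

Minimum tax:
  Adjusted income: R$511500 + R$59000 + R$93500 = R$664000
  Less exemption R$39000 → base R$625000
  R$625000 × 12% = R$75000

R$75000 > R$53020, so the minimum tax is the binding amount.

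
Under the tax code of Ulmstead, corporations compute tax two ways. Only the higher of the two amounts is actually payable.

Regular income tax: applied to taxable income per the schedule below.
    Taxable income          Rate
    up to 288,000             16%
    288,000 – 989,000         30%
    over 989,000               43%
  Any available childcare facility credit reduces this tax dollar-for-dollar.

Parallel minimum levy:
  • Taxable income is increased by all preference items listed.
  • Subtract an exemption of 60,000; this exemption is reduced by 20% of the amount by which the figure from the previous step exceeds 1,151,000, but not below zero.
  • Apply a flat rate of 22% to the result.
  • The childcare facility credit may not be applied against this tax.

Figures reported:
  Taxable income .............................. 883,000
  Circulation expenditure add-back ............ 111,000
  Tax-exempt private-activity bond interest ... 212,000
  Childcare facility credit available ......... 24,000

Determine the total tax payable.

254,540

Regular income tax:
  288,000 × 16% = 46,080
  595,000 × 30% = 178,500
  → 224,580
  Less childcare facility credit 24,000 → 200,580

Parallel minimum levy:
  Adjusted income: 883,000 + 111,000 + 212,000 = 1,206,000
  Exemption: 60,000 − 20% × (1,206,000 − 1,151,000) = 60,000 − 11,000 = 49,000
  Base: 1,206,000 − 49,000 = 1,157,000
  1,157,000 × 22% = 254,540

254,540 > 200,580, so the parallel minimum levy is the binding amount.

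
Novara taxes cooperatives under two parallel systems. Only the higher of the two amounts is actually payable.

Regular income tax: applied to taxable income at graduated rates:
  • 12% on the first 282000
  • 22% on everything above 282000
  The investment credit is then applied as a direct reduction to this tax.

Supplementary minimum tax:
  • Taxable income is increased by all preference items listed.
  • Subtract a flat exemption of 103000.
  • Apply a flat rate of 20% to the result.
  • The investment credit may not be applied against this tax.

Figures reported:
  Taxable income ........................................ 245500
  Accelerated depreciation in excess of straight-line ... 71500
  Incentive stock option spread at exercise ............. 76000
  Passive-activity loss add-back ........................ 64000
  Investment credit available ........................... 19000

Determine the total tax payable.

70800

Supplementary minimum tax:
  Adjusted income: 245500 + 71500 + 76000 + 64000 = 457000
  Less exemption 103000 → base 354000
  354000 × 20% = 70800

Regular income tax:
  245500 × 12% = 29460
  Less investment credit 19000 → 10460

70800 > 10460, so the supplementary minimum tax is the binding amount.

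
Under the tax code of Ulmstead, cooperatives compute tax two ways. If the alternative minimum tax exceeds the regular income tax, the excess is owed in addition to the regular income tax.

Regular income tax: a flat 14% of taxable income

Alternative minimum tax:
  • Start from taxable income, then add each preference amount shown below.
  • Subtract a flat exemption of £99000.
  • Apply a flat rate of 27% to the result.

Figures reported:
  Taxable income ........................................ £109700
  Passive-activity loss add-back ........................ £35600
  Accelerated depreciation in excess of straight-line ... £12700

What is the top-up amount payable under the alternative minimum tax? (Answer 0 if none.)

Regular income tax:
  £109700 × 14% = £15358

Alternative minimum tax:
  Adjusted income: £109700 + £35600 + £12700 = £158000
  Less exemption £99000 → base £59000
  £59000 × 27% = £15930

Excess of alternative minimum tax over regular income tax: £15930 − £15358 = £572.

£572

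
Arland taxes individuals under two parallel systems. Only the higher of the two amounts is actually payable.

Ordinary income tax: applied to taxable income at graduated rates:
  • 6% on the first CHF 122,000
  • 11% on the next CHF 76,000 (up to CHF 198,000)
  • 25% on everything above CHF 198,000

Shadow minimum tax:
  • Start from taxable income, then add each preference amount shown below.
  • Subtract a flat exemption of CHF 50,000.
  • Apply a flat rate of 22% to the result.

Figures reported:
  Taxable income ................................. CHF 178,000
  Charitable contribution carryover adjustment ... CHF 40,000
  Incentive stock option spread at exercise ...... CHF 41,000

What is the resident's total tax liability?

Shadow minimum tax:
  Adjusted income: CHF 178,000 + CHF 40,000 + CHF 41,000 = CHF 259,000
  Less exemption CHF 50,000 → base CHF 209,000
  CHF 209,000 × 22% = CHF 45,980

Ordinary income tax:
  CHF 122,000 × 6% = CHF 7,320
  CHF 56,000 × 11% = CHF 6,160
  → CHF 13,480

CHF 45,980 > CHF 13,480, so the shadow minimum tax is the binding amount.

CHF 45,980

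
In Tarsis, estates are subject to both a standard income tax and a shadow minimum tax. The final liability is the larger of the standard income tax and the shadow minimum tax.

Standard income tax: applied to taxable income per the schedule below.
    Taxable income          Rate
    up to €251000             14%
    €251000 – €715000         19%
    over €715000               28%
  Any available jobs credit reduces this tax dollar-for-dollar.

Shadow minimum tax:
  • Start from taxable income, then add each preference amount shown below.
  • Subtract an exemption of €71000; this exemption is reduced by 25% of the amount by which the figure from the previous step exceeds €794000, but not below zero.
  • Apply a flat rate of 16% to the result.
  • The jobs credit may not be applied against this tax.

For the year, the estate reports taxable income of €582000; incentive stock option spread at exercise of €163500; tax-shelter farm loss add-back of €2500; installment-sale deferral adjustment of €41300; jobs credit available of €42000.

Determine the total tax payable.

€114928

Standard income tax:
  €251000 × 14% = €35140
  €331000 × 19% = €62890
  → €98030
  Less jobs credit €42000 → €56030

Shadow minimum tax:
  Adjusted income: €582000 + €163500 + €2500 + €41300 = €789300
  Exemption: €789300 ≤ €794000, so full €71000 applies
  Base: €789300 − €71000 = €718300
  €718300 × 16% = €114928

€114928 > €56030, so the shadow minimum tax is the binding amount.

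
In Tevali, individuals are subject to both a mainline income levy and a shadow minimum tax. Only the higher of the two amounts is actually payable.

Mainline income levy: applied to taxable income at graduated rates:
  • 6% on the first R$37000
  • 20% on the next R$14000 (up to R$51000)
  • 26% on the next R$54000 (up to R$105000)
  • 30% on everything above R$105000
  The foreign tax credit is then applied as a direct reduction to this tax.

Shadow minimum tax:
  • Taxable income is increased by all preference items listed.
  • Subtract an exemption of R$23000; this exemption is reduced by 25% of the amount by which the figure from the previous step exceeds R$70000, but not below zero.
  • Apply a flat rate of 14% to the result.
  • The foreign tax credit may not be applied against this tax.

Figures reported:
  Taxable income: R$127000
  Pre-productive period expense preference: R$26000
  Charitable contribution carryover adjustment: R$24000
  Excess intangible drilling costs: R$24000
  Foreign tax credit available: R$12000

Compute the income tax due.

R$28140

Mainline income levy:
  R$37000 × 6% = R$2220
  R$14000 × 20% = R$2800
  R$54000 × 26% = R$14040
  R$22000 × 30% = R$6600
  → R$25660
  Less foreign tax credit R$12000 → R$13660

Shadow minimum tax:
  Adjusted income: R$127000 + R$26000 + R$24000 + R$24000 = R$201000
  Exemption: 25% × (R$201000 − R$70000) = R$32750 ≥ R$23000, so the exemption is fully phased out
  Base: R$201000 − R$0 = R$201000
  R$201000 × 14% = R$28140

R$28140 > R$13660, so the shadow minimum tax is the binding amount.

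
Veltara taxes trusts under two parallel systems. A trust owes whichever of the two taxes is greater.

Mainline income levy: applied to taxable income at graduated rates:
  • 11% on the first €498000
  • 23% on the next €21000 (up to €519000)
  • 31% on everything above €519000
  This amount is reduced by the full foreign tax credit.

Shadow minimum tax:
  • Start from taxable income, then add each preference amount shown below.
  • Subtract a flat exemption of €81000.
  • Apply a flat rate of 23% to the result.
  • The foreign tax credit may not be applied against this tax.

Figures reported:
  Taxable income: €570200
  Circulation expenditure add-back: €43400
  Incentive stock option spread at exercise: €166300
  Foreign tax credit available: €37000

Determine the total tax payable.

€160747

Mainline income levy:
  €498000 × 11% = €54780
  €21000 × 23% = €4830
  €51200 × 31% = €15872
  → €75482
  Less foreign tax credit €37000 → €38482

Shadow minimum tax:
  Adjusted income: €570200 + €43400 + €166300 = €779900
  Less exemption €81000 → base €698900
  €698900 × 23% = €160747

€160747 > €38482, so the shadow minimum tax is the binding amount.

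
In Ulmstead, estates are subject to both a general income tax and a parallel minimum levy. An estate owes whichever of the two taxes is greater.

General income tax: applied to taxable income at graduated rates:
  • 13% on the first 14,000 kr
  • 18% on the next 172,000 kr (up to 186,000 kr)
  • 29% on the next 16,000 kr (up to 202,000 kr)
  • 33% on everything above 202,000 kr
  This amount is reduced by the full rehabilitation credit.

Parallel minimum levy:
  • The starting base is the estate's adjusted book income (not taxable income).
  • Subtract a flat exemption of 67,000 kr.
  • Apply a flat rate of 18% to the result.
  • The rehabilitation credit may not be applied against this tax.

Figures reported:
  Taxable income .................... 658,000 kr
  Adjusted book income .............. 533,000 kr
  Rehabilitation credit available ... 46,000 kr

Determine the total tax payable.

141,900 kr

Parallel minimum levy:
  Base (adjusted book income): 533,000 kr
  Less exemption 67,000 kr → base 466,000 kr
  466,000 kr × 18% = 83,880 kr

General income tax:
  14,000 kr × 13% = 1,820 kr
  172,000 kr × 18% = 30,960 kr
  16,000 kr × 29% = 4,640 kr
  456,000 kr × 33% = 150,480 kr
  → 187,900 kr
  Less rehabilitation credit 46,000 kr → 141,900 kr

141,900 kr > 83,880 kr, so the general income tax governs.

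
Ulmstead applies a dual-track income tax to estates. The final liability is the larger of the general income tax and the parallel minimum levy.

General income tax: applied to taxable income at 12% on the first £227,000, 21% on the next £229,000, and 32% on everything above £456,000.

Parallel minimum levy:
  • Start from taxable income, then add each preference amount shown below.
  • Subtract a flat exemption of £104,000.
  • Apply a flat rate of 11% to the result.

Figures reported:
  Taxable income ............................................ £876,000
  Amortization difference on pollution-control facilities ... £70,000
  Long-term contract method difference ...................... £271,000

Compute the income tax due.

£209,730

Parallel minimum levy:
  Adjusted income: £876,000 + £70,000 + £271,000 = £1,217,000
  Less exemption £104,000 → base £1,113,000
  £1,113,000 × 11% = £122,430

General income tax:
  £227,000 × 12% = £27,240
  £229,000 × 21% = £48,090
  £420,000 × 32% = £134,400
  → £209,730

£209,730 > £122,430, so the general income tax governs.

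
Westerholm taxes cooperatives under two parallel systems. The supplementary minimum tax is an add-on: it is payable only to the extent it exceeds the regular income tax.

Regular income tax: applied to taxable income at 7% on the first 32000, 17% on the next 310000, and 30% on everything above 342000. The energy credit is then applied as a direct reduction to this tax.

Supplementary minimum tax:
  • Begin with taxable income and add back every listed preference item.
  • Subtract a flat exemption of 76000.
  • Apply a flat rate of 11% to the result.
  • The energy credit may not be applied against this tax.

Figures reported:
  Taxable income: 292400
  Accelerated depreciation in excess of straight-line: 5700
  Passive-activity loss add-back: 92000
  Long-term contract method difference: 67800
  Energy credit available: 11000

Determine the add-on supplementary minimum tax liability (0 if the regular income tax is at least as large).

Supplementary minimum tax:
  Adjusted income: 292400 + 5700 + 92000 + 67800 = 457900
  Less exemption 76000 → base 381900
  381900 × 11% = 42009

Regular income tax:
  32000 × 7% = 2240
  260400 × 17% = 44268
  → 46508
  Less energy credit 11000 → 35508

Excess of supplementary minimum tax over regular income tax: 42009 − 35508 = 6501.

6501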